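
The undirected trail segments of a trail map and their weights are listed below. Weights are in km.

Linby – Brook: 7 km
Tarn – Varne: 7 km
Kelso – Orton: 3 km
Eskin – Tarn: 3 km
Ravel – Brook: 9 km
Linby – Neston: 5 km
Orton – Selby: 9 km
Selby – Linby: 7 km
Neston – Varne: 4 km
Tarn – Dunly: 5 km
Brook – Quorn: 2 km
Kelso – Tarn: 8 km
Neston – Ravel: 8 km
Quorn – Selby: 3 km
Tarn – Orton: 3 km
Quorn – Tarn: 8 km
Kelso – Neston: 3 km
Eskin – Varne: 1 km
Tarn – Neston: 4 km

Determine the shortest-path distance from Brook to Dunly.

Running Dijkstra from Brook:
Brook: 0
Quorn: 2  (via Brook)
Selby: 5  (via Quorn)
Linby: 7  (via Brook)
Ravel: 9  (via Brook)
Tarn: 10  (via Quorn)
Neston: 12  (via Linby)
Eskin: 13  (via Tarn)
Orton: 13  (via Tarn)
Varne: 14  (via Eskin)
Kelso: 15  (via Neston)
Dunly: 15  (via Tarn)
Shortest route: Brook–Quorn–Tarn–Dunly = 15 km.

15 km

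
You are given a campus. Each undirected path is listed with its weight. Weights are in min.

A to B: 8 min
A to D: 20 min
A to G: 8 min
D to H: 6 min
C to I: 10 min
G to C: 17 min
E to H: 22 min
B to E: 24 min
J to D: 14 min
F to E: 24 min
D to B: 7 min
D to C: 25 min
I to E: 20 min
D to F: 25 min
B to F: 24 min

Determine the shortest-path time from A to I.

35 min

Compare a few routes:
A - B - E - I: 8+24+20 = 52
A - G - C - I: 8+17+10 = 35
A - B - D - C - I: 8+7+25+10 = 50
A - D - C - I: 20+25+10 = 55
The minimum is 35 min via A - G - C - I.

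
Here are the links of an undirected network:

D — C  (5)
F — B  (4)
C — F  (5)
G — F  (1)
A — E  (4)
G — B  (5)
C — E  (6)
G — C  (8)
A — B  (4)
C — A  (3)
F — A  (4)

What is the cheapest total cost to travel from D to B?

Candidate routes:
D → C → F → B: 5+5+4 = 14
D → C → A → F → B: 5+3+4+4 = 16
D → C → F → G → B: 5+5+1+5 = 16
D → C → A → B: 5+3+4 = 12
Cheapest is D → C → A → B at 12.

12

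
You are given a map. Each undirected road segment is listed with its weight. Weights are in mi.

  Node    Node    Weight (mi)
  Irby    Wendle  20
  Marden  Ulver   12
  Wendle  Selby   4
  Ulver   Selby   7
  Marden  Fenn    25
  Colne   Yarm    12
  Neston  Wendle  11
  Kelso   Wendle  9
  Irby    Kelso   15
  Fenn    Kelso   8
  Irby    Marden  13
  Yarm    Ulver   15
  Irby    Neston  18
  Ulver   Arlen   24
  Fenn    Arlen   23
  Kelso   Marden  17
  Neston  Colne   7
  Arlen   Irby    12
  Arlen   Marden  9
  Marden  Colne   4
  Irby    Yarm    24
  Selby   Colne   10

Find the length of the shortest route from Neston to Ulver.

22 mi

Enumerating some paths:
Neston → Colne → Yarm → Ulver: 7+12+15 = 34
Neston → Wendle → Selby → Ulver: 11+4+7 = 22
Neston → Colne → Marden → Ulver: 7+4+12 = 23
Neston → Colne → Selby → Ulver: 7+10+7 = 24
The minimum is 22 mi via Neston → Wendle → Selby → Ulver.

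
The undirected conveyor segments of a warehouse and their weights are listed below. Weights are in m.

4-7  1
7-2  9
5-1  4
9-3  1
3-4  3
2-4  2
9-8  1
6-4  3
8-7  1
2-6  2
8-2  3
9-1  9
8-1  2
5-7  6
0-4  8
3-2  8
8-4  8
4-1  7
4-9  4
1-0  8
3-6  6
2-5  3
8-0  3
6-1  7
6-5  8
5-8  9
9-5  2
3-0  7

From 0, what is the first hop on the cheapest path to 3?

8

Compare a few routes:
0 → 3: 7 = 7
0 → 8 → 7 → 4 → 3: 3+1+1+3 = 8
0 → 8 → 9 → 3: 3+1+1 = 5
Cheapest is 0 → 8 → 9 → 3 at 5 m.
So from 0 the first move is to 8.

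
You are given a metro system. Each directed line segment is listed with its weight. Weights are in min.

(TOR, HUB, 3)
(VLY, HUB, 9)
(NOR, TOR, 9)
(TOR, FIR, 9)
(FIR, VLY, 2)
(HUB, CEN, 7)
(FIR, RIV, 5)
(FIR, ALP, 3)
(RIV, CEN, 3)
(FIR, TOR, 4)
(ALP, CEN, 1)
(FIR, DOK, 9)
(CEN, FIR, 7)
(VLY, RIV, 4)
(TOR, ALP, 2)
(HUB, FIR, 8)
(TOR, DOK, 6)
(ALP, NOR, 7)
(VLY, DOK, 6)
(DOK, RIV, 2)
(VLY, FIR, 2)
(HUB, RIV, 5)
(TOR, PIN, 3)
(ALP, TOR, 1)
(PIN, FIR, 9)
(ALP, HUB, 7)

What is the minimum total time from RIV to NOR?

Settle nodes by increasing distance from RIV:
RIV: 0
CEN: 3  (via RIV)
FIR: 10  (via CEN)
VLY: 12  (via FIR)
ALP: 13  (via FIR)
TOR: 14  (via FIR)
PIN: 17  (via TOR)
HUB: 17  (via TOR)
DOK: 18  (via VLY)
NOR: 20  (via ALP)
Shortest route: RIV → CEN → FIR → ALP → NOR = 20 min.

20 min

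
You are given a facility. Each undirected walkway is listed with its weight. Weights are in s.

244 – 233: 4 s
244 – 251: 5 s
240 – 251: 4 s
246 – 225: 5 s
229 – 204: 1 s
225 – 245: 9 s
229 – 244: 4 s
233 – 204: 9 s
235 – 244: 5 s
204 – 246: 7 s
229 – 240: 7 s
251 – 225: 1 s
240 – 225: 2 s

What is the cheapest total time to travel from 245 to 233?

19 s

Compare a few routes:
245 - 225 - 240 - 251 - 244 - 233: 9+2+4+5+4 = 24
245 - 225 - 240 - 229 - 244 - 233: 9+2+7+4+4 = 26
245 - 225 - 251 - 244 - 233: 9+1+5+4 = 19
Cheapest is 245 - 225 - 251 - 244 - 233 at 19 s.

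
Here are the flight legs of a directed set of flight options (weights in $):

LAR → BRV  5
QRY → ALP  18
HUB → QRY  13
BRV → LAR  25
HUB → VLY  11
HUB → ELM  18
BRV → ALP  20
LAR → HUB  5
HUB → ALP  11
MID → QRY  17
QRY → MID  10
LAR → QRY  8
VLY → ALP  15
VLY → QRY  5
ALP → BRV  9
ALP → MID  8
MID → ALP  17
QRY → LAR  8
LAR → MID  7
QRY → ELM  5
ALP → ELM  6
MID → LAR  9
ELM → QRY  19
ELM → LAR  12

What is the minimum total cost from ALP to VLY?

Shortest distances from ALP:
ALP: 0
ELM: 6  (via ALP)
MID: 8  (via ALP)
BRV: 9  (via ALP)
LAR: 17  (via MID)
HUB: 22  (via LAR)
QRY: 25  (via ELM)
VLY: 33  (via HUB)
Shortest route: ALP → MID → LAR → HUB → VLY = $33.

$33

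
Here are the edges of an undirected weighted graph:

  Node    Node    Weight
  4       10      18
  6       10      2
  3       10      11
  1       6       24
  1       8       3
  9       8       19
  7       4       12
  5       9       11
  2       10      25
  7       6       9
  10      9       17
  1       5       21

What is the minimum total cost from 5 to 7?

Shortest distances from 5:
5: 0
9: 11  (via 5)
1: 21  (via 5)
8: 24  (via 1)
10: 28  (via 9)
6: 30  (via 10)
3: 39  (via 10)
7: 39  (via 6)
Shortest route: 5–9–10–6–7 = 39.

39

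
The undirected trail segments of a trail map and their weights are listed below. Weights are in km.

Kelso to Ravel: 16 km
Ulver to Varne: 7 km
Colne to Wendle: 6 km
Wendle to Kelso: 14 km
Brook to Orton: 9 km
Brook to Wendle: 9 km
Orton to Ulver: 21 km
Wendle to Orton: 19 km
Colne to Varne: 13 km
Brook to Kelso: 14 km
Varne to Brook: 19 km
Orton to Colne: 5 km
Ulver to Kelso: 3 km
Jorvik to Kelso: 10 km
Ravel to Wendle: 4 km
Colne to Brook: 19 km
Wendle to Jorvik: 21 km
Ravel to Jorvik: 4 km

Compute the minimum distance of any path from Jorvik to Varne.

Shortest distances from Jorvik:
Jorvik: 0
Ravel: 4  (via Jorvik)
Wendle: 8  (via Ravel)
Kelso: 10  (via Jorvik)
Ulver: 13  (via Kelso)
Colne: 14  (via Wendle)
Brook: 17  (via Wendle)
Orton: 19  (via Colne)
Varne: 20  (via Ulver)
Shortest route: Jorvik → Kelso → Ulver → Varne = 20 km.

20 km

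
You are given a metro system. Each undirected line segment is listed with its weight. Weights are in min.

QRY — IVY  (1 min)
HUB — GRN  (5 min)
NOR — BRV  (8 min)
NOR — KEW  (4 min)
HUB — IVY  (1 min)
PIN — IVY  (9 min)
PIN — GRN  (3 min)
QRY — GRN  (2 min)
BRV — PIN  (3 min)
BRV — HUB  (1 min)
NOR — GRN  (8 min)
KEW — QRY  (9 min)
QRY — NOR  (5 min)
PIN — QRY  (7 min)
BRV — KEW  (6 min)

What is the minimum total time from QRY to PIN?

Compare a few routes:
QRY–IVY–HUB–GRN–PIN: 1+1+5+3 = 10
QRY–GRN–PIN: 2+3 = 5
QRY–IVY–HUB–BRV–PIN: 1+1+1+3 = 6
QRY–PIN: 7 = 7
Cheapest is QRY–GRN–PIN at 5 min.

5 min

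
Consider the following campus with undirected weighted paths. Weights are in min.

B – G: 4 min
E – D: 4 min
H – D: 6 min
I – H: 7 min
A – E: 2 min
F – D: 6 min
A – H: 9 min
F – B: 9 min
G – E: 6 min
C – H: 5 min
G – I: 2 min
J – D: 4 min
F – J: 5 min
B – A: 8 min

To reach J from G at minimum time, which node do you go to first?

Candidate routes:
G - B - F - J: 4+9+5 = 18
G - E - D - J: 6+4+4 = 14
Cheapest is G - E - D - J at 14 min.
So from G the first move is to E.

E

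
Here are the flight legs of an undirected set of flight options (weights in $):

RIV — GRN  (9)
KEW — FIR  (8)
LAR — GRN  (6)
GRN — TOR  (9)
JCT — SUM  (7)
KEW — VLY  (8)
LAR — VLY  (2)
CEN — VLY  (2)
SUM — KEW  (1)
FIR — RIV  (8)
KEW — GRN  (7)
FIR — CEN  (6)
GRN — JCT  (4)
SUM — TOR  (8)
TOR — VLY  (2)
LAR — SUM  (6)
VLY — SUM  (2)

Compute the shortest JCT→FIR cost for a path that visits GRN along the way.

Shortest JCT→GRN: JCT–GRN = 4
Best GRN to FIR: GRN–KEW–FIR costing 15
Total via GRN: 4 + 15 = $19.

$19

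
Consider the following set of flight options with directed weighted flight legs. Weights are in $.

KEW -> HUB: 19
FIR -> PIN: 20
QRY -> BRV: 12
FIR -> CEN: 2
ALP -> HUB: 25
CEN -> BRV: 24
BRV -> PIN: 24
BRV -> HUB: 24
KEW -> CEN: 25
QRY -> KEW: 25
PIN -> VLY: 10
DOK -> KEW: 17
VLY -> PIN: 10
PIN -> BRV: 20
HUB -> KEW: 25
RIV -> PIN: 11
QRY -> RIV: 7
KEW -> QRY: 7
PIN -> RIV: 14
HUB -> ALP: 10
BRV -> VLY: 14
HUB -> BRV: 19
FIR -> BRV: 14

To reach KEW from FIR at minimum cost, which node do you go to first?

BRV

Enumerating some paths:
FIR → CEN → BRV → HUB → KEW: 2+24+24+25 = 75
FIR → BRV → HUB → KEW: 14+24+25 = 63
The minimum is $63 via FIR → BRV → HUB → KEW.
So from FIR the first move is to BRV.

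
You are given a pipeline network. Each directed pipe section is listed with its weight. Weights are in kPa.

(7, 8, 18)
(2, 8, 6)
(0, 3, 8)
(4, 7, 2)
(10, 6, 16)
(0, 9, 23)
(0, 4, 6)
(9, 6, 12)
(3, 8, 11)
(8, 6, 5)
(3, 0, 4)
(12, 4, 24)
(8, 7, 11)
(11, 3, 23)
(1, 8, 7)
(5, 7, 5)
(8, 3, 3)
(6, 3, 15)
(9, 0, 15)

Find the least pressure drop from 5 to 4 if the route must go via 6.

53 kPa

Shortest 5→6: 5 → 7 → 8 → 6 = 28
Best 6 to 4: 6 → 3 → 0 → 4 costing 25
Total via 6: 28 + 25 = 53 kPa.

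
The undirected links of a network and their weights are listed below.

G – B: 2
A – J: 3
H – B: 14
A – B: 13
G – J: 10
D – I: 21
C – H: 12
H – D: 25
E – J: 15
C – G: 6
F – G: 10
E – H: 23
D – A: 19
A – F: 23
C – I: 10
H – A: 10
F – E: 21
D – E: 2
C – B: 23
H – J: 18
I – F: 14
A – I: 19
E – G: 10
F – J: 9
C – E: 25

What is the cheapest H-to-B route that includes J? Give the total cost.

25

Shortest H→J: H–A–J = 13
Best J to B: J–G–B costing 12
Total via J: 13 + 12 = 25.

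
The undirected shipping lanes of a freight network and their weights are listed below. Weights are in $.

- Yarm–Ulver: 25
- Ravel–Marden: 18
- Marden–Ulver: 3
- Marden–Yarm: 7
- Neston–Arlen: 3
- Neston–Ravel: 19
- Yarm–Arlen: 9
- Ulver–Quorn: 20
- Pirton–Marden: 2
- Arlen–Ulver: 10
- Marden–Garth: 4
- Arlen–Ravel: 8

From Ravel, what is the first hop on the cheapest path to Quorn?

Compare a few routes:
Ravel - Arlen - Ulver - Quorn: 8+10+20 = 38
Ravel - Arlen - Yarm - Marden - Ulver - Quorn: 8+9+7+3+20 = 47
Ravel - Marden - Ulver - Quorn: 18+3+20 = 41
Cheapest is Ravel - Arlen - Ulver - Quorn at $38.
So from Ravel the first move is to Arlen.

Arlen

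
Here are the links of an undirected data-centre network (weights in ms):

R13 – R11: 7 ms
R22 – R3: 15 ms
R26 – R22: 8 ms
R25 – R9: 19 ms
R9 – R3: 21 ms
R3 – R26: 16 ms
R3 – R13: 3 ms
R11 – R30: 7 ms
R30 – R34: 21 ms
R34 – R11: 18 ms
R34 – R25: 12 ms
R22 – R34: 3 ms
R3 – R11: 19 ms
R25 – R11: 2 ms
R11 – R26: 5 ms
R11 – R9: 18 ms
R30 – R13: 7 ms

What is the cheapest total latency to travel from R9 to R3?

21 ms

Candidate routes:
R9–R3: 21 = 21
R9–R11–R13–R3: 18+7+3 = 28
R9–R25–R11–R13–R3: 19+2+7+3 = 31
The minimum is 21 ms via R9–R3.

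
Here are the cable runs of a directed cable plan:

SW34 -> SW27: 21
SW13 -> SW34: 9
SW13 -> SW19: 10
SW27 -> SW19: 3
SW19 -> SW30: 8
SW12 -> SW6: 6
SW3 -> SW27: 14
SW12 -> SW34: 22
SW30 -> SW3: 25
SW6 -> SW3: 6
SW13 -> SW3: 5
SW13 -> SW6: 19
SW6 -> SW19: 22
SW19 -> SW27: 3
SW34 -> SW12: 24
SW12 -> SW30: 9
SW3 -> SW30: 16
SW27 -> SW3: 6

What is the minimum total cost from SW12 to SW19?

28

Settle nodes by increasing distance from SW12:
SW12: 0
SW6: 6  (via SW12)
SW30: 9  (via SW12)
SW3: 12  (via SW6)
SW34: 22  (via SW12)
SW27: 26  (via SW3)
SW19: 28  (via SW6)
Shortest route: SW12 → SW6 → SW19 = 28.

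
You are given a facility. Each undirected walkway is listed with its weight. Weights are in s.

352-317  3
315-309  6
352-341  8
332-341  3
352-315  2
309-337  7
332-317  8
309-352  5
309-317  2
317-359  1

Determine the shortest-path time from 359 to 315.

Candidate routes:
359–317–352–315: 1+3+2 = 6
359–317–309–315: 1+2+6 = 9
Cheapest is 359–317–352–315 at 6 s.

6 s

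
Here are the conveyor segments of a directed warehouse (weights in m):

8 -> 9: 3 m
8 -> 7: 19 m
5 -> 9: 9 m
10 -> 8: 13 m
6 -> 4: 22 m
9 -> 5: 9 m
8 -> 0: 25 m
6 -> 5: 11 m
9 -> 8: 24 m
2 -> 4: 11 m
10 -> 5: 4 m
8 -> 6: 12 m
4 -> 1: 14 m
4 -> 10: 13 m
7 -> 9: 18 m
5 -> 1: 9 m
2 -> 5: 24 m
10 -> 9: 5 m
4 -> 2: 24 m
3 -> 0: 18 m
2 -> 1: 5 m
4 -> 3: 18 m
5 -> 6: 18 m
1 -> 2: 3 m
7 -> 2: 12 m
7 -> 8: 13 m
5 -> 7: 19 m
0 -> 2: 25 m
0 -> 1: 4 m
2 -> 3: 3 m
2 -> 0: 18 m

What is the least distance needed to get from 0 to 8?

Compare a few routes:
0–2–4–10–8: 25+11+13+13 = 62
0–1–2–4–10–9–8: 4+3+11+13+5+24 = 60
0–1–2–5–7–8: 4+3+24+19+13 = 63
0–1–2–4–10–8: 4+3+11+13+13 = 44
Cheapest is 0–1–2–4–10–8 at 44 m.

44 m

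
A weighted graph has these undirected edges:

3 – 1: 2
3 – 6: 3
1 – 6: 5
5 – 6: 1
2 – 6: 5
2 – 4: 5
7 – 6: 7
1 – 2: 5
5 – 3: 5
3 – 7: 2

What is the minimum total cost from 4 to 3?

12

Enumerating some paths:
4 - 2 - 6 - 1 - 3: 5+5+5+2 = 17
4 - 2 - 6 - 5 - 3: 5+5+1+5 = 16
4 - 2 - 6 - 3: 5+5+3 = 13
4 - 2 - 1 - 3: 5+5+2 = 12
The minimum is 12 via 4 - 2 - 1 - 3.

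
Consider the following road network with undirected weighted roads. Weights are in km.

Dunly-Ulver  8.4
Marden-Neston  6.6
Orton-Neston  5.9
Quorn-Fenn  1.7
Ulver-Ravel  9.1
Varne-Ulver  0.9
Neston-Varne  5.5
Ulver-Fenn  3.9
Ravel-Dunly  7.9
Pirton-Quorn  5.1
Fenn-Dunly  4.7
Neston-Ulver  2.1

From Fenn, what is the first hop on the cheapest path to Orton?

Ulver

Compare a few routes:
Fenn → Dunly → Ulver → Neston → Orton: 4.7+8.4+2.1+5.9 = 21.1
Fenn → Ulver → Varne → Neston → Orton: 3.9+0.9+5.5+5.9 = 16.2
Fenn → Ulver → Neston → Orton: 3.9+2.1+5.9 = 11.9
The minimum is 11.9 km via Fenn → Ulver → Neston → Orton.
So from Fenn the first move is to Ulver.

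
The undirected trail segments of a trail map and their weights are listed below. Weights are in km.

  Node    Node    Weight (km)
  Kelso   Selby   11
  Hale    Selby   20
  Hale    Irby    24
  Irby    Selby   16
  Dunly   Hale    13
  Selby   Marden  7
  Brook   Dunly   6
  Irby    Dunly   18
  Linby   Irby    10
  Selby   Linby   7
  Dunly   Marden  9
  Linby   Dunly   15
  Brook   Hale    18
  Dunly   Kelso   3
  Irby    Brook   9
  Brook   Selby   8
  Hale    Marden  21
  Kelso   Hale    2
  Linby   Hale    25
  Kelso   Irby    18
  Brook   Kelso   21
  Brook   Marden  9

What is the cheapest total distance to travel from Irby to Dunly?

15 km

Running Dijkstra from Irby:
Irby: 0
Brook: 9  (via Irby)
Linby: 10  (via Irby)
Dunly: 15  (via Brook)
Shortest route: Irby → Brook → Dunly = 15 km.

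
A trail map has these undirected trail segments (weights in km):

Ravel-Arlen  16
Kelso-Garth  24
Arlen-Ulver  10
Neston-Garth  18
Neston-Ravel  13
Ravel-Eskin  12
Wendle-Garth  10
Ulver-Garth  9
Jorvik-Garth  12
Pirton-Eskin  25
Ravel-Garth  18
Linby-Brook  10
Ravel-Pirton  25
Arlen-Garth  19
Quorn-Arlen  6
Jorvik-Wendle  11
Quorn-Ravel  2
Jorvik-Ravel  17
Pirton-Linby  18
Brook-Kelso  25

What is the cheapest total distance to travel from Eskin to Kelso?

Enumerating some paths:
Eskin - Ravel - Quorn - Arlen - Ulver - Garth - Kelso: 12+2+6+10+9+24 = 63
Eskin - Ravel - Quorn - Arlen - Garth - Kelso: 12+2+6+19+24 = 63
Eskin - Ravel - Jorvik - Garth - Kelso: 12+17+12+24 = 65
Eskin - Ravel - Garth - Kelso: 12+18+24 = 54
Cheapest is Eskin - Ravel - Garth - Kelso at 54 km.

54 km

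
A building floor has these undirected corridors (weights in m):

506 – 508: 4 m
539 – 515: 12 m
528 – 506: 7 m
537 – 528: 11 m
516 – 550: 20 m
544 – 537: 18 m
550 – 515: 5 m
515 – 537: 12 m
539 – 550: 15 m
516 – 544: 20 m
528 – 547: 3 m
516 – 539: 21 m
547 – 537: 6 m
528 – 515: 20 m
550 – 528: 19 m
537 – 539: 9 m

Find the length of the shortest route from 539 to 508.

29 m

Compare a few routes:
539–537–528–506–508: 9+11+7+4 = 31
539–537–547–528–506–508: 9+6+3+7+4 = 29
539–515–537–547–528–506–508: 12+12+6+3+7+4 = 44
539–515–528–506–508: 12+20+7+4 = 43
Cheapest is 539–537–547–528–506–508 at 29 m.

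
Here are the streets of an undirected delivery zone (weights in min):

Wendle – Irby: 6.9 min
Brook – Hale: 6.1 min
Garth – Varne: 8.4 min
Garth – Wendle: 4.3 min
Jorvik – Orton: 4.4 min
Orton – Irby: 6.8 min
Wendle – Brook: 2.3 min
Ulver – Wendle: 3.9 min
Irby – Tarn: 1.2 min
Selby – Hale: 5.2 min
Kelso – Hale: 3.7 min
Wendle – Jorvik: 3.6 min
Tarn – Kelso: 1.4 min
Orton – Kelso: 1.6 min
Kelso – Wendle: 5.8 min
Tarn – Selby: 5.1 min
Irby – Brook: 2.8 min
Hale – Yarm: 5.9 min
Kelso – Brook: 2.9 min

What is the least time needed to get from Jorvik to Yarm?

Candidate routes:
Jorvik - Wendle - Brook - Hale - Yarm: 3.6+2.3+6.1+5.9 = 17.9
Jorvik - Orton - Kelso - Hale - Yarm: 4.4+1.6+3.7+5.9 = 15.6
Cheapest is Jorvik - Orton - Kelso - Hale - Yarm at 15.6 min.

15.6 min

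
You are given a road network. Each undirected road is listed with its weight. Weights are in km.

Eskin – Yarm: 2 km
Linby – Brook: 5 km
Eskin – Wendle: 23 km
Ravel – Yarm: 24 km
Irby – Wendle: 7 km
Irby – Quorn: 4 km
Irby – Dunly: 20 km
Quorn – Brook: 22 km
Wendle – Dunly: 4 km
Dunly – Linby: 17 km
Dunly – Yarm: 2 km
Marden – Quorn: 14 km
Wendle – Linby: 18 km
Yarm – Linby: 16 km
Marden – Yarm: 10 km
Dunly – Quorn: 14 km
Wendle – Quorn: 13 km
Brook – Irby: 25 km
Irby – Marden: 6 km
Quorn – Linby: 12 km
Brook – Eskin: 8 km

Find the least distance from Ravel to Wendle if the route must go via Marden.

Shortest Ravel→Marden: Ravel–Yarm–Marden = 34
Shortest Marden→Wendle: Marden–Irby–Wendle = 13
Total via Marden: 34 + 13 = 47 km.

47 km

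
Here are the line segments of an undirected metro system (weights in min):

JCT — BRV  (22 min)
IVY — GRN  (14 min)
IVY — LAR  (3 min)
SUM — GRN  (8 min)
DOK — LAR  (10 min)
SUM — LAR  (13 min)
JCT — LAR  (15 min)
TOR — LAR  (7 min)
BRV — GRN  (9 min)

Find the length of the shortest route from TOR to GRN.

Candidate routes:
TOR → LAR → IVY → GRN: 7+3+14 = 24
TOR → LAR → SUM → GRN: 7+13+8 = 28
The minimum is 24 min via TOR → LAR → IVY → GRN.

24 min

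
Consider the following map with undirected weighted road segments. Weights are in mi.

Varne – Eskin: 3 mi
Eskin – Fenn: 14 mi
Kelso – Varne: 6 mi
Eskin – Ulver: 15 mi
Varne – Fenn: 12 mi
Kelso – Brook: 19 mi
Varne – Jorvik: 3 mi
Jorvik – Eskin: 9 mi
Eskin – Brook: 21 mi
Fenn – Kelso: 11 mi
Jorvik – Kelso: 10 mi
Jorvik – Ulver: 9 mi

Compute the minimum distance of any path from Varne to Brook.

Shortest distances from Varne:
Varne: 0
Eskin: 3  (via Varne)
Jorvik: 3  (via Varne)
Kelso: 6  (via Varne)
Fenn: 12  (via Varne)
Ulver: 12  (via Jorvik)
Brook: 24  (via Eskin)
Shortest route: Varne–Eskin–Brook = 24 mi.

24 mi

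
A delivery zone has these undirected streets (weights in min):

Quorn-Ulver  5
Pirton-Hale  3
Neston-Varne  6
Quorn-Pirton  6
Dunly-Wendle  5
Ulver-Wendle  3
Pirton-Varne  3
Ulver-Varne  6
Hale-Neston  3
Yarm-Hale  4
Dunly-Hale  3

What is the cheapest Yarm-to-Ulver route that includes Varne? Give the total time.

16 min

Best Yarm to Varne: Yarm → Hale → Pirton → Varne costing 10
Shortest Varne→Ulver: Varne → Ulver = 6
Total via Varne: 10 + 6 = 16 min.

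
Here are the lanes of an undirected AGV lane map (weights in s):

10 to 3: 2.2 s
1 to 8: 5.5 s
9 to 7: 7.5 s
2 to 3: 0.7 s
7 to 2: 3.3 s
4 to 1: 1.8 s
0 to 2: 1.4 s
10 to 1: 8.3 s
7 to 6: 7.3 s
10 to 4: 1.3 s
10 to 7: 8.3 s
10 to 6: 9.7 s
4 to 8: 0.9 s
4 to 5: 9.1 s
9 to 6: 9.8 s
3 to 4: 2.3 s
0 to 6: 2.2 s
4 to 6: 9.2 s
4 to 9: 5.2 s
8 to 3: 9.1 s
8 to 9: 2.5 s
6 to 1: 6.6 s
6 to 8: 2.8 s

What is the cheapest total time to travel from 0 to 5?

13.5 s

Shortest distances from 0:
0: 0
2: 1.4  (via 0)
3: 2.1  (via 2)
6: 2.2  (via 0)
10: 4.3  (via 3)
4: 4.4  (via 3)
7: 4.7  (via 2)
8: 5  (via 6)
1: 6.2  (via 4)
9: 7.5  (via 8)
5: 13.5  (via 4)
Shortest route: 0 → 2 → 3 → 4 → 5 = 13.5 s.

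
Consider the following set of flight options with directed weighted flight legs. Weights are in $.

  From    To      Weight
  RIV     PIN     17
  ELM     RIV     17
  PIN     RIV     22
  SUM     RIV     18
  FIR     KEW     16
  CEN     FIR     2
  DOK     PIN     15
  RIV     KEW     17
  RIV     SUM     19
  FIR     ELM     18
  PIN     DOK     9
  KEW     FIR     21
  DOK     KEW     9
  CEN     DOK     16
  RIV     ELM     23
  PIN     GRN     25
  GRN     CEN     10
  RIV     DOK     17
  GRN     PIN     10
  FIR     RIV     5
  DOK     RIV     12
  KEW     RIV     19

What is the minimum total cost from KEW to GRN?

$61

Running Dijkstra from KEW:
KEW: 0
RIV: 19  (via KEW)
FIR: 21  (via KEW)
DOK: 36  (via RIV)
PIN: 36  (via RIV)
SUM: 38  (via RIV)
ELM: 39  (via FIR)
GRN: 61  (via PIN)
Shortest route: KEW → RIV → PIN → GRN = $61.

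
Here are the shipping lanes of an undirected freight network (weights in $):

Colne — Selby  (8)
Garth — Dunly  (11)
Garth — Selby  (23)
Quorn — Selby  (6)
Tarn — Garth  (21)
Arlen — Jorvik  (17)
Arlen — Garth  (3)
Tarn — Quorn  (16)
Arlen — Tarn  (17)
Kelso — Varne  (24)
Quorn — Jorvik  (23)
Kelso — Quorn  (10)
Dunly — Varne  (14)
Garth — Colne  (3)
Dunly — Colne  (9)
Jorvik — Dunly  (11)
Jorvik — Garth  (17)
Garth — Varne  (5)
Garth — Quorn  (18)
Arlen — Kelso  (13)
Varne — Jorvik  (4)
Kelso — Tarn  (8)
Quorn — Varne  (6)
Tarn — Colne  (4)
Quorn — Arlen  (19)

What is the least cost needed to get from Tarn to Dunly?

$13

Shortest distances from Tarn:
Tarn: 0
Colne: 4  (via Tarn)
Garth: 7  (via Colne)
Kelso: 8  (via Tarn)
Arlen: 10  (via Garth)
Selby: 12  (via Colne)
Varne: 12  (via Garth)
Dunly: 13  (via Colne)
Shortest route: Tarn → Colne → Dunly = $13.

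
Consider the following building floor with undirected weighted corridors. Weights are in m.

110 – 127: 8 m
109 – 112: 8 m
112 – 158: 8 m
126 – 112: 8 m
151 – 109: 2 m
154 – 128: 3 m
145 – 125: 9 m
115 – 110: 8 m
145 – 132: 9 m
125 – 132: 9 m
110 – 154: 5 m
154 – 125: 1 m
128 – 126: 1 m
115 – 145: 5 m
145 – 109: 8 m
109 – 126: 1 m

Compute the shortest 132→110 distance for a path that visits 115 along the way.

Best 132 to 115: 132–145–115 costing 14
Shortest 115→110: 115–110 = 8
Total via 115: 14 + 8 = 22 m.

22 m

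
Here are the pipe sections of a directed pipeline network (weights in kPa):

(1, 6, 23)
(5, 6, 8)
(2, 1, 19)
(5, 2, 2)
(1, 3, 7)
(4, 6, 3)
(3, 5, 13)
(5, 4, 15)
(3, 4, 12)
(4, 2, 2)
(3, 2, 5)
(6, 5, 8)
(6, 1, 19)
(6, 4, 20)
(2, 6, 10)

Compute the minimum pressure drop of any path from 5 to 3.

Compare a few routes:
5–6–1–3: 8+19+7 = 34
5–2–1–3: 2+19+7 = 28
The minimum is 28 kPa via 5–2–1–3.

28 kPa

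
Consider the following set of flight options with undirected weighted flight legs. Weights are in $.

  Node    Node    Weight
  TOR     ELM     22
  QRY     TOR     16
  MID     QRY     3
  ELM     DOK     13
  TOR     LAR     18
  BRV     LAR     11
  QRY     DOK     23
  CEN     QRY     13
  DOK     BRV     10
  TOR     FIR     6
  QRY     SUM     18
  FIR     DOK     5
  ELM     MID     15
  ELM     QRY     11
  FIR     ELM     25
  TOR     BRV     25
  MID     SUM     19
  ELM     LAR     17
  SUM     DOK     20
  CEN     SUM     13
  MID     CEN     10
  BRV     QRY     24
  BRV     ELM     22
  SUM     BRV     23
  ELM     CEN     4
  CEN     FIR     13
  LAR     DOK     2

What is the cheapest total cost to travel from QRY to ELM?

$11

Running Dijkstra from QRY:
QRY: 0
MID: 3  (via QRY)
ELM: 11  (via QRY)
Shortest route: QRY → ELM = $11.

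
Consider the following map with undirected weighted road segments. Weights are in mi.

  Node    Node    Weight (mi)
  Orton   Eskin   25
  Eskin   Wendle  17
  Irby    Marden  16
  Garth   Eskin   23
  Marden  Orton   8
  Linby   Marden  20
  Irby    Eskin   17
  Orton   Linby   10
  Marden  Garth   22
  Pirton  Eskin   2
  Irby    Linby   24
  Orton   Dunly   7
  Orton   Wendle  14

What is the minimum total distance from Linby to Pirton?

Shortest distances from Linby:
Linby: 0
Orton: 10  (via Linby)
Dunly: 17  (via Orton)
Marden: 18  (via Orton)
Irby: 24  (via Linby)
Wendle: 24  (via Orton)
Eskin: 35  (via Orton)
Pirton: 37  (via Eskin)
Shortest route: Linby–Orton–Eskin–Pirton = 37 mi.

37 mi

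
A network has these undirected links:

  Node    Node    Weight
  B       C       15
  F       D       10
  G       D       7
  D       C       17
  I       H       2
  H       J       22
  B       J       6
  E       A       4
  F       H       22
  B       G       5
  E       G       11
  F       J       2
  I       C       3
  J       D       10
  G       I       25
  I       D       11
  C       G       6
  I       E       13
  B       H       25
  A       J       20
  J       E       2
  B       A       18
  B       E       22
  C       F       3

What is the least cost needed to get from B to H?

16

Settle nodes by increasing distance from B:
B: 0
G: 5  (via B)
J: 6  (via B)
E: 8  (via J)
F: 8  (via J)
C: 11  (via G)
A: 12  (via E)
D: 12  (via G)
I: 14  (via C)
H: 16  (via I)
Shortest route: B → G → C → I → H = 16.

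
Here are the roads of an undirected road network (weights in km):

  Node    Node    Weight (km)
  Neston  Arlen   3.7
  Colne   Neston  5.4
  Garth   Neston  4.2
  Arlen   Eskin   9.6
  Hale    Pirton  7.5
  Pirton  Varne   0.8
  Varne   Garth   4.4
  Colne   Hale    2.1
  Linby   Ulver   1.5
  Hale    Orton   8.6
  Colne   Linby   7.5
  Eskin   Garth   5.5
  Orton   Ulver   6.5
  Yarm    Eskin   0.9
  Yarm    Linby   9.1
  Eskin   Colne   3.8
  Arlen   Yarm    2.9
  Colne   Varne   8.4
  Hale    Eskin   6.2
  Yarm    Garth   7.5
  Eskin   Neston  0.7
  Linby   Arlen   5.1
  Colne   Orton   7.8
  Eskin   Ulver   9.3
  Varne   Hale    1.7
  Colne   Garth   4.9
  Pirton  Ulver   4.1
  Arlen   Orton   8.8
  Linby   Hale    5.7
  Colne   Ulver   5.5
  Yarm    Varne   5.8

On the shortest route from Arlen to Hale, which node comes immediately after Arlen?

Enumerating some paths:
Arlen - Yarm - Eskin - Hale: 2.9+0.9+6.2 = 10
Arlen - Yarm - Eskin - Colne - Hale: 2.9+0.9+3.8+2.1 = 9.7
Arlen - Yarm - Varne - Hale: 2.9+5.8+1.7 = 10.4
Arlen - Neston - Eskin - Colne - Hale: 3.7+0.7+3.8+2.1 = 10.3
The minimum is 9.7 km via Arlen - Yarm - Eskin - Colne - Hale.
So from Arlen the first move is to Yarm.

Yarm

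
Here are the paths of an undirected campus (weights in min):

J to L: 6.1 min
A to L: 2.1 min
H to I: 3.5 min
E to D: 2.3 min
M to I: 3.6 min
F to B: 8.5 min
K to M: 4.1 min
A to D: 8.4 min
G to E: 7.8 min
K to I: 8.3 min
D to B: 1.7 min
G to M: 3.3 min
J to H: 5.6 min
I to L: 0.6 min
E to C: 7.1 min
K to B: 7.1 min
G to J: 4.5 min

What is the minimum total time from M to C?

18.2 min

Candidate routes:
M - G - E - C: 3.3+7.8+7.1 = 18.2
M - K - B - D - E - C: 4.1+7.1+1.7+2.3+7.1 = 22.3
Cheapest is M - G - E - C at 18.2 min.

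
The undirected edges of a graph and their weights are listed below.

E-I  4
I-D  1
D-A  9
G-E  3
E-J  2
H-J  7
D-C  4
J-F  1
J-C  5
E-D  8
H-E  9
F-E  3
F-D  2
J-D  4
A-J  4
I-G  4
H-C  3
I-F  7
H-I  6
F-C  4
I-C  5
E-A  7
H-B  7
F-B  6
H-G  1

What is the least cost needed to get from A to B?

11

Settle nodes by increasing distance from A:
A: 0
J: 4  (via A)
F: 5  (via J)
E: 6  (via J)
D: 7  (via F)
I: 8  (via D)
C: 9  (via J)
G: 9  (via E)
H: 10  (via G)
B: 11  (via F)
Shortest route: A → J → F → B = 11.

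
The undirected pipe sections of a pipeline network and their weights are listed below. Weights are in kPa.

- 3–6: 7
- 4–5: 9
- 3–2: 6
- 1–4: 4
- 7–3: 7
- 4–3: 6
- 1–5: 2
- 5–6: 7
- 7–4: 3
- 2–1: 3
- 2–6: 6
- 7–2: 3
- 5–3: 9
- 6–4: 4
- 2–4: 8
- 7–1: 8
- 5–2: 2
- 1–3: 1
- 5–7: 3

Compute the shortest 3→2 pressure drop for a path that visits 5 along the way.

5 kPa

Best 3 to 5: 3 → 1 → 5 costing 3
Shortest 5→2: 5 → 2 = 2
Total via 5: 3 + 2 = 5 kPa.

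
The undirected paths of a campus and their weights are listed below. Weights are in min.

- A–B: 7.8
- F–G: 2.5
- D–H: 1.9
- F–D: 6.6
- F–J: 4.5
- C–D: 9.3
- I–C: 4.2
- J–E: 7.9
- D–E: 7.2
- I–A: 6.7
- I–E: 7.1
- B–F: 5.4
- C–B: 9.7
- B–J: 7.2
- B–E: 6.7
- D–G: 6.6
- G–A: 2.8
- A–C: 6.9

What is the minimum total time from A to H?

Settle nodes by increasing distance from A:
A: 0
G: 2.8  (via A)
F: 5.3  (via G)
I: 6.7  (via A)
C: 6.9  (via A)
B: 7.8  (via A)
D: 9.4  (via G)
J: 9.8  (via F)
H: 11.3  (via D)
Shortest route: A–G–D–H = 11.3 min.

11.3 min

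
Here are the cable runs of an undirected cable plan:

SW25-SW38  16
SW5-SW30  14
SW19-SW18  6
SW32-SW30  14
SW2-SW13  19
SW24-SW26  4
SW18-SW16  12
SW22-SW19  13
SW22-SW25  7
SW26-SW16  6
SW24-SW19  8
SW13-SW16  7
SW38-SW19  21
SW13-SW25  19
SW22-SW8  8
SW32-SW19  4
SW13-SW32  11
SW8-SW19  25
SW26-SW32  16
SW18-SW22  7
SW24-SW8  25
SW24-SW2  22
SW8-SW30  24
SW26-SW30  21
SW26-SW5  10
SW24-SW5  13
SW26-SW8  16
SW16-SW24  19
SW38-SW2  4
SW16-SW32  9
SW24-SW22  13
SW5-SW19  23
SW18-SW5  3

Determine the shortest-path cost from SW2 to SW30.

43

Settle nodes by increasing distance from SW2:
SW2: 0
SW38: 4  (via SW2)
SW13: 19  (via SW2)
SW25: 20  (via SW38)
SW24: 22  (via SW2)
SW19: 25  (via SW38)
SW16: 26  (via SW13)
SW26: 26  (via SW24)
SW22: 27  (via SW25)
SW32: 29  (via SW19)
SW18: 31  (via SW19)
SW5: 34  (via SW18)
SW8: 35  (via SW22)
SW30: 43  (via SW32)
Shortest route: SW2 → SW38 → SW19 → SW32 → SW30 = 43.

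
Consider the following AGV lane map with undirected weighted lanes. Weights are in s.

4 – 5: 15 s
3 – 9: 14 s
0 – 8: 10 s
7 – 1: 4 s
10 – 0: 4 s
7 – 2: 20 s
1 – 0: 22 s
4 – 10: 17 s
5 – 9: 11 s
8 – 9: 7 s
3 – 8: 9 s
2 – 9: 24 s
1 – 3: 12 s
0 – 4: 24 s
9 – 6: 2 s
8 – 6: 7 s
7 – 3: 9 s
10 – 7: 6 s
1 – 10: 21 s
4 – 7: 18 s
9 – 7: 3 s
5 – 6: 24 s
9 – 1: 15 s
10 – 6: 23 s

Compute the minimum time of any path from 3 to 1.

12 s

Candidate routes:
3 - 1: 12 = 12
3 - 9 - 7 - 1: 14+3+4 = 21
3 - 7 - 1: 9+4 = 13
3 - 8 - 9 - 7 - 1: 9+7+3+4 = 23
Cheapest is 3 - 1 at 12 s.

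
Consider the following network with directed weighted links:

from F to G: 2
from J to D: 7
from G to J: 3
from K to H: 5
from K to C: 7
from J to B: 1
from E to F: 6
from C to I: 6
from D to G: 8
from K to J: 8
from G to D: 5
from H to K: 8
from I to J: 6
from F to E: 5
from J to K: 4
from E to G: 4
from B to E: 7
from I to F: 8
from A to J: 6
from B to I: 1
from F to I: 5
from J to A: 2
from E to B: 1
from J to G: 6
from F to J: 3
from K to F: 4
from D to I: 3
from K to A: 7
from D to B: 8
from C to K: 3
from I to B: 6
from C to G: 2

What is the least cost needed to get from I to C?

Enumerating some paths:
I–J–K–C: 6+4+7 = 17
I–F–J–K–C: 8+3+4+7 = 22
Cheapest is I–J–K–C at 17.

17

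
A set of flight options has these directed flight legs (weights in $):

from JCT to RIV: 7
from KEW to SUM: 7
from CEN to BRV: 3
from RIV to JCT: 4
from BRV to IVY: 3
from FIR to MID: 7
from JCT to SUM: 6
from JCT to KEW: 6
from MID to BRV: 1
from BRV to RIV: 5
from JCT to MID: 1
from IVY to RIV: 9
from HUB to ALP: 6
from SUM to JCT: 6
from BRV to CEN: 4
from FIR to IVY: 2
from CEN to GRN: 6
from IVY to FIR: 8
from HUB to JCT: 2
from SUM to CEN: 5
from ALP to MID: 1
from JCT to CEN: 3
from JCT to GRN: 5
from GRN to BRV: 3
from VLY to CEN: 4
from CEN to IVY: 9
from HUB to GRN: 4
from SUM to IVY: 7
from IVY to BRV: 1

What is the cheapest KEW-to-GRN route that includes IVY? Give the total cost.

Shortest KEW→IVY: KEW → SUM → IVY = 14
Best IVY to GRN: IVY → BRV → CEN → GRN costing 11
Total via IVY: 14 + 11 = $25.

$25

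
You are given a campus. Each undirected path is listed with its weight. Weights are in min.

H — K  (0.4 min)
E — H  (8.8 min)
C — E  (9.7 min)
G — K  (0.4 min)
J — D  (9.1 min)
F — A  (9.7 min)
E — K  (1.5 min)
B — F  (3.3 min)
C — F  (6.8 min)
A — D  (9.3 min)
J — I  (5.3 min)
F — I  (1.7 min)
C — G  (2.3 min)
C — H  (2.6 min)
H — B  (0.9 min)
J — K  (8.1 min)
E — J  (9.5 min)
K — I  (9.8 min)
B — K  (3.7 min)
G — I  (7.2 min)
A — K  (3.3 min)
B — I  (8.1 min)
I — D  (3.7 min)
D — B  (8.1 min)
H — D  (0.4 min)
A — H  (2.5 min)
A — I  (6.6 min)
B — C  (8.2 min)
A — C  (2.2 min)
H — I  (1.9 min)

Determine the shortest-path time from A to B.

Enumerating some paths:
A → K → H → B: 3.3+0.4+0.9 = 4.6
A → H → B: 2.5+0.9 = 3.4
Cheapest is A → H → B at 3.4 min.

3.4 min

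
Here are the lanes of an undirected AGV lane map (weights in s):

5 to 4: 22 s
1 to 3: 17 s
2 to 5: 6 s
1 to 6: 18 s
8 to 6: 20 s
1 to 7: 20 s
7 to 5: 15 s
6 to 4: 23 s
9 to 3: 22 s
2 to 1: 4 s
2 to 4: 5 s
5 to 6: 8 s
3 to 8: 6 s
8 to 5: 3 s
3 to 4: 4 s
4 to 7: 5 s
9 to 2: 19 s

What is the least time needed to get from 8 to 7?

Candidate routes:
8–5–7: 3+15 = 18
8–3–4–7: 6+4+5 = 15
The minimum is 15 s via 8–3–4–7.

15 s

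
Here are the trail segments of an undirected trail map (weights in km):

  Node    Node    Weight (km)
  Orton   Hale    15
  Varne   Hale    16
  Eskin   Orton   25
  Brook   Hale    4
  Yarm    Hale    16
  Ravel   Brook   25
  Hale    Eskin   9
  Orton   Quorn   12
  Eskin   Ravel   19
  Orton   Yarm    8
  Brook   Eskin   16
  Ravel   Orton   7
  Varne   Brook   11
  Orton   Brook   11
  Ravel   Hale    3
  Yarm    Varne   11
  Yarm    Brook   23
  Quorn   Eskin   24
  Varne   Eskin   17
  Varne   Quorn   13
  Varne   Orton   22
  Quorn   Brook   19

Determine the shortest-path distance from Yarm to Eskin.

Settle nodes by increasing distance from Yarm:
Yarm: 0
Orton: 8  (via Yarm)
Varne: 11  (via Yarm)
Ravel: 15  (via Orton)
Hale: 16  (via Yarm)
Brook: 19  (via Orton)
Quorn: 20  (via Orton)
Eskin: 25  (via Hale)
Shortest route: Yarm–Hale–Eskin = 25 km.

25 km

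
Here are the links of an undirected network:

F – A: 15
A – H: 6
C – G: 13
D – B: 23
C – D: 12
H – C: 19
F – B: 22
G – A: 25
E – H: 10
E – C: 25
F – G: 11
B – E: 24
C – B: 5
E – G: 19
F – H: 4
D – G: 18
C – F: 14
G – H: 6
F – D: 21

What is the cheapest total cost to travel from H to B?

23

Compare a few routes:
H–C–B: 19+5 = 24
H–G–C–B: 6+13+5 = 24
H–F–C–B: 4+14+5 = 23
The minimum is 23 via H–F–C–B.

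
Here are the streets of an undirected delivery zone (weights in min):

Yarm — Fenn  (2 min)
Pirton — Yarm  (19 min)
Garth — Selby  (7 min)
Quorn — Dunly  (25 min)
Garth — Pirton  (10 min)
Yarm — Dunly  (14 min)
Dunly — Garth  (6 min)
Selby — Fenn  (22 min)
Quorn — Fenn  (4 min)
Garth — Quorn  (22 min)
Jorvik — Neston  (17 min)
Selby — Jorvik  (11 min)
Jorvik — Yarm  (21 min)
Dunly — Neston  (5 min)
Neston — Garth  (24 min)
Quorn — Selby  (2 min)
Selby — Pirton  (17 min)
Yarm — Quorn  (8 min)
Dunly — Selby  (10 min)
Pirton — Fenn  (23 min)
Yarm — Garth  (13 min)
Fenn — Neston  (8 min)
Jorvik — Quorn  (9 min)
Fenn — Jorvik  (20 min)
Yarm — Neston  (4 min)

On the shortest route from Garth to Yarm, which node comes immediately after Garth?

Candidate routes:
Garth - Dunly - Neston - Yarm: 6+5+4 = 15
Garth - Selby - Quorn - Fenn - Yarm: 7+2+4+2 = 15
Garth - Yarm: 13 = 13
The minimum is 13 min via Garth - Yarm.
So from Garth the first move is to Yarm.

Yarm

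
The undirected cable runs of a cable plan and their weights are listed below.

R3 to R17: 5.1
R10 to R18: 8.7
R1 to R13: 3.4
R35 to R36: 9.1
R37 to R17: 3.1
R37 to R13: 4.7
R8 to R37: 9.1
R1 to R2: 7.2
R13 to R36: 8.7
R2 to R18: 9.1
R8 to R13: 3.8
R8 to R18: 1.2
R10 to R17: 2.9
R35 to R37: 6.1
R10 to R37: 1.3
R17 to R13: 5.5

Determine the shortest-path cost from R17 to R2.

16.1

Shortest distances from R17:
R17: 0
R10: 2.9  (via R17)
R37: 3.1  (via R17)
R3: 5.1  (via R17)
R13: 5.5  (via R17)
R1: 8.9  (via R13)
R35: 9.2  (via R37)
R8: 9.3  (via R13)
R18: 10.5  (via R8)
R36: 14.2  (via R13)
R2: 16.1  (via R1)
Shortest route: R17–R13–R1–R2 = 16.1.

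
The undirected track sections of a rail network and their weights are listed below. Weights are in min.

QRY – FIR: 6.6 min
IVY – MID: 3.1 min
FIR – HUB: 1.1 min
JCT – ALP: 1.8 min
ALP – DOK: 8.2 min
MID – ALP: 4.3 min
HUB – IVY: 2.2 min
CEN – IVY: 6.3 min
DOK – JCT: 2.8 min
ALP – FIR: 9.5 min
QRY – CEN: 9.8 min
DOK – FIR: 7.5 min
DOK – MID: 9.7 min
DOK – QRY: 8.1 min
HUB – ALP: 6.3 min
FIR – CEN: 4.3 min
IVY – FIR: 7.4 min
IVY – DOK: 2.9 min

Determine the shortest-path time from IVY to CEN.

Enumerating some paths:
IVY - CEN: 6.3 = 6.3
IVY - HUB - FIR - CEN: 2.2+1.1+4.3 = 7.6
IVY - FIR - CEN: 7.4+4.3 = 11.7
The minimum is 6.3 min via IVY - CEN.

6.3 min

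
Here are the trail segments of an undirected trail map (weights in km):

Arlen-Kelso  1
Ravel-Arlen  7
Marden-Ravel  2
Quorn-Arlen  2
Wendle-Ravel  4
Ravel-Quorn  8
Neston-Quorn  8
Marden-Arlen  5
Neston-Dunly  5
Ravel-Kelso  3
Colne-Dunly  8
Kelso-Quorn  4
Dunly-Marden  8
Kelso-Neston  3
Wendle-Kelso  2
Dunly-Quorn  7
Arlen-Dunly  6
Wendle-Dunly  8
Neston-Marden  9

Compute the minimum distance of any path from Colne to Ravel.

Candidate routes:
Colne → Dunly → Neston → Kelso → Ravel: 8+5+3+3 = 19
Colne → Dunly → Wendle → Ravel: 8+8+4 = 20
Colne → Dunly → Arlen → Kelso → Ravel: 8+6+1+3 = 18
The minimum is 18 km via Colne → Dunly → Arlen → Kelso → Ravel.

18 km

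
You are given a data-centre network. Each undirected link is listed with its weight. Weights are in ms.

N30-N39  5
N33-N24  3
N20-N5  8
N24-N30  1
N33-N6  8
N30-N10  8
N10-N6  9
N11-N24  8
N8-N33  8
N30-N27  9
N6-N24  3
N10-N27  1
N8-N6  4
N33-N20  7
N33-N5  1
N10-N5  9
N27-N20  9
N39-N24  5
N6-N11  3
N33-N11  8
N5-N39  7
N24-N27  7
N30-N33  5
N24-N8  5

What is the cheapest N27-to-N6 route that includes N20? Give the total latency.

Shortest N27→N20: N27–N20 = 9
Best N20 to N6: N20–N33–N24–N6 costing 13
Total via N20: 9 + 13 = 22 ms.

22 ms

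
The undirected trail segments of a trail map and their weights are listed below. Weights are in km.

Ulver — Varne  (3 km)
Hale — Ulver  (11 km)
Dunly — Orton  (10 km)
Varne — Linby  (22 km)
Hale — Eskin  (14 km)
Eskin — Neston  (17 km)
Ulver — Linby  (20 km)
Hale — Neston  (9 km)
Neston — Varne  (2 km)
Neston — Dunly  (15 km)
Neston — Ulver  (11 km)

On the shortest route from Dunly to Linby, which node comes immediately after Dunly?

Neston

Compare a few routes:
Dunly - Neston - Varne - Ulver - Linby: 15+2+3+20 = 40
Dunly - Neston - Ulver - Linby: 15+11+20 = 46
Dunly - Neston - Varne - Linby: 15+2+22 = 39
Dunly - Neston - Ulver - Varne - Linby: 15+11+3+22 = 51
Cheapest is Dunly - Neston - Varne - Linby at 39 km.
So from Dunly the first move is to Neston.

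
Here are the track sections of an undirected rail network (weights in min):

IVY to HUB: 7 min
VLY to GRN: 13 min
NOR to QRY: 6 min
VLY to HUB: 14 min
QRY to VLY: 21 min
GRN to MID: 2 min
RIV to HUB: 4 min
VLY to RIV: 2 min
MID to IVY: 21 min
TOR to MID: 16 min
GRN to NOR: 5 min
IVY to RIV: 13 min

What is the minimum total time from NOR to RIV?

Compare a few routes:
NOR - QRY - VLY - RIV: 6+21+2 = 29
NOR - GRN - VLY - RIV: 5+13+2 = 20
NOR - GRN - MID - IVY - HUB - RIV: 5+2+21+7+4 = 39
NOR - GRN - VLY - HUB - RIV: 5+13+14+4 = 36
Cheapest is NOR - GRN - VLY - RIV at 20 min.

20 min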